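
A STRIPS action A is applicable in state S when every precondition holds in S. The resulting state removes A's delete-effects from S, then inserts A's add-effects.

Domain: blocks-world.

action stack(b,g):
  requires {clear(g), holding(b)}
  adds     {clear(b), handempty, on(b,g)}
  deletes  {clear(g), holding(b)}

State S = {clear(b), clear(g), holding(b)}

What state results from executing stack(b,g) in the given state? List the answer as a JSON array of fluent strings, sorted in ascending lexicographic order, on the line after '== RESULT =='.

Progress:
  pre ⊆ S: {clear(g), holding(b)} ⊆ S  — applicable
  S \ del = {clear(b)}
  ∪ add   = {clear(b), handempty, on(b,g)}

== RESULT ==
["clear(b)", "handempty", "on(b,g)"]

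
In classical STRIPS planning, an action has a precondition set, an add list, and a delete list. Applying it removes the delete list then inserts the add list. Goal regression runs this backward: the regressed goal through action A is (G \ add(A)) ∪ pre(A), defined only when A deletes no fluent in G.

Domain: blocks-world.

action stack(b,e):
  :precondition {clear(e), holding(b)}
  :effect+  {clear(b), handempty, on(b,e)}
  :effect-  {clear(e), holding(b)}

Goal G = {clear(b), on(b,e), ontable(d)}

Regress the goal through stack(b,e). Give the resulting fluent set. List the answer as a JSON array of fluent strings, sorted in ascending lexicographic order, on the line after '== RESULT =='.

Compute (G \ add) ∪ pre:
  G ∩ del = {}  (empty — regression defined)
  G \ add = {clear(b), on(b,e), ontable(d)} \ {clear(b), handempty, on(b,e)} = {ontable(d)}
  ∪ pre   = {ontable(d)} ∪ {clear(e), holding(b)}
          = {clear(e), holding(b), ontable(d)}

== RESULT ==
["clear(e)", "holding(b)", "ontable(d)"]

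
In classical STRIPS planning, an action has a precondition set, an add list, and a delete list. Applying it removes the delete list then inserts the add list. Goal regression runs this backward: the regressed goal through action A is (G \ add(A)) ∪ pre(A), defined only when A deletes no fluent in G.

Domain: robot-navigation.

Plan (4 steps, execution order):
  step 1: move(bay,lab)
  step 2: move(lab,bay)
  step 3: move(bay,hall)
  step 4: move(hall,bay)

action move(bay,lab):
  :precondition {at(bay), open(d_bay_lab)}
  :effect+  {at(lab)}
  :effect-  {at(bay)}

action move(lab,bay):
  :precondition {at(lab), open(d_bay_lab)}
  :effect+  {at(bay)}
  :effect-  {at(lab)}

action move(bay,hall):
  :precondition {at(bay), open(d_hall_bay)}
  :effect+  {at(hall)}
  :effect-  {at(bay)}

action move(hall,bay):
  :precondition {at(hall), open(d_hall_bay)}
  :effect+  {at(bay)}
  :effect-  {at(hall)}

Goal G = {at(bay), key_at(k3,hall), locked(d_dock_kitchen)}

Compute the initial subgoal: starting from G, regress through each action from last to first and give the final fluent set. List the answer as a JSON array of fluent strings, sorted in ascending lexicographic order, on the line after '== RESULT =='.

Work backward from the goal:
  through step 4 (move(hall,bay)): drop {at(bay)}, keep {key_at(k3,hall), locked(d_dock_kitchen)}, require {at(hall), open(d_hall_bay)}
    → {at(hall), key_at(k3,hall), locked(d_dock_kitchen), open(d_hall_bay)}
  through step 3 (move(bay,hall)): drop {at(hall)}, keep {key_at(k3,hall), locked(d_dock_kitchen), open(d_hall_bay)}, require {at(bay), open(d_hall_bay)}
    → {at(bay), key_at(k3,hall), locked(d_dock_kitchen), open(d_hall_bay)}
  through step 2 (move(lab,bay)): drop {at(bay)}, keep {key_at(k3,hall), locked(d_dock_kitchen), open(d_hall_bay)}, require {at(lab), open(d_bay_lab)}
    → {at(lab), key_at(k3,hall), locked(d_dock_kitchen), open(d_bay_lab), open(d_hall_bay)}
  through step 1 (move(bay,lab)): drop {at(lab)}, keep {key_at(k3,hall), locked(d_dock_kitchen), open(d_bay_lab), open(d_hall_bay)}, require {at(bay), open(d_bay_lab)}
    → {at(bay), key_at(k3,hall), locked(d_dock_kitchen), open(d_bay_lab), open(d_hall_bay)}

== RESULT ==
["at(bay)", "key_at(k3,hall)", "locked(d_dock_kitchen)", "open(d_bay_lab)", "open(d_hall_bay)"]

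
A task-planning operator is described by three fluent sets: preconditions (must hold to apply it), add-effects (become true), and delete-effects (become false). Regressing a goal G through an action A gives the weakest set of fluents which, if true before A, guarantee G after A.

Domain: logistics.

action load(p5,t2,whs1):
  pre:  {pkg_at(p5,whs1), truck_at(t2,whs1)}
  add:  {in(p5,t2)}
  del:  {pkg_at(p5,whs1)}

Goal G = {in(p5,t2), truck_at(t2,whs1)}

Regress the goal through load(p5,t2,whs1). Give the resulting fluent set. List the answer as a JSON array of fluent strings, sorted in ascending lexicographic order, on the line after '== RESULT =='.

Compute (G \ add) ∪ pre:
  G ∩ del = {}  (empty — regression defined)
  G \ add = {in(p5,t2), truck_at(t2,whs1)} \ {in(p5,t2)} = {truck_at(t2,whs1)}
  ∪ pre   = {truck_at(t2,whs1)} ∪ {pkg_at(p5,whs1), truck_at(t2,whs1)}
          = {pkg_at(p5,whs1), truck_at(t2,whs1)}

== RESULT ==
["pkg_at(p5,whs1)", "truck_at(t2,whs1)"]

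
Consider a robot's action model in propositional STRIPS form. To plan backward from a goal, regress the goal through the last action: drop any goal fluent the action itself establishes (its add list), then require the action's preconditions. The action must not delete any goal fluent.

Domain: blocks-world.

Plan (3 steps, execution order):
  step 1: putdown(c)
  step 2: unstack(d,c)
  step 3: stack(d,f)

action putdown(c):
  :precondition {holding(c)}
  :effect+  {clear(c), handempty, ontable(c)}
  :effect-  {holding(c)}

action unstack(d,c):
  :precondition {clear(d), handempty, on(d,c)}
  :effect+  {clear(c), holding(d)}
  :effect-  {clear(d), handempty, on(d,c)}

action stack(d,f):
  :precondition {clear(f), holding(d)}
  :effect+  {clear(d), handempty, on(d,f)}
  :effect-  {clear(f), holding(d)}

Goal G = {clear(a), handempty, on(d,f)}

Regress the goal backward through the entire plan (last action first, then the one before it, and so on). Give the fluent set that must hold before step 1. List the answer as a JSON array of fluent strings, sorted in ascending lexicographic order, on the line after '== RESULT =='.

Regress step by step:
  through step 3 (stack(d,f)): drop {handempty, on(d,f)}, keep {clear(a)}, require {clear(f), holding(d)}
    → {clear(a), clear(f), holding(d)}
  through step 2 (unstack(d,c)): drop {holding(d)}, keep {clear(a), clear(f)}, require {clear(d), handempty, on(d,c)}
    → {clear(a), clear(d), clear(f), handempty, on(d,c)}
  through step 1 (putdown(c)): drop {handempty}, keep {clear(a), clear(d), clear(f), on(d,c)}, require {holding(c)}
    → {clear(a), clear(d), clear(f), holding(c), on(d,c)}

== RESULT ==
["clear(a)", "clear(d)", "clear(f)", "holding(c)", "on(d,c)"]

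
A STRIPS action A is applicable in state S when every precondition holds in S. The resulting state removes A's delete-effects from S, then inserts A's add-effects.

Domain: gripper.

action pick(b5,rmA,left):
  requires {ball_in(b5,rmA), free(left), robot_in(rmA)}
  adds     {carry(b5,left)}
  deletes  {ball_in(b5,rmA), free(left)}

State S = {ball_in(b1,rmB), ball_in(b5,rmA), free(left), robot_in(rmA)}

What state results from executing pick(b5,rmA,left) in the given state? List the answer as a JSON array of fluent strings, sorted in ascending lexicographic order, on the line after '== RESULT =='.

Progress:
  pre ⊆ S: {ball_in(b5,rmA), free(left), robot_in(rmA)} ⊆ S  — applicable
  S \ del = {ball_in(b1,rmB), robot_in(rmA)}
  ∪ add   = {ball_in(b1,rmB), carry(b5,left), robot_in(rmA)}

== RESULT ==
["ball_in(b1,rmB)", "carry(b5,left)", "robot_in(rmA)"]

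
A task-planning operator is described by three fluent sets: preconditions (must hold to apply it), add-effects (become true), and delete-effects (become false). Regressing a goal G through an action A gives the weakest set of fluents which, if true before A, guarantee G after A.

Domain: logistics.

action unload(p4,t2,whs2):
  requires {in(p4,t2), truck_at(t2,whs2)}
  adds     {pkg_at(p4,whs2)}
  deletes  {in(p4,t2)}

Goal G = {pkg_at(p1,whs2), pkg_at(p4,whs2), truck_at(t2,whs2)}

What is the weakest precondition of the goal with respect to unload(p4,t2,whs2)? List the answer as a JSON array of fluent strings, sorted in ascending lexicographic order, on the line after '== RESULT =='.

Regress:
  G ∩ del = {}  (empty — regression defined)
  G \ add = {pkg_at(p1,whs2), pkg_at(p4,whs2), truck_at(t2,whs2)} \ {pkg_at(p4,whs2)} = {pkg_at(p1,whs2), truck_at(t2,whs2)}
  ∪ pre   = {pkg_at(p1,whs2), truck_at(t2,whs2)} ∪ {in(p4,t2), truck_at(t2,whs2)}
          = {in(p4,t2), pkg_at(p1,whs2), truck_at(t2,whs2)}

== RESULT ==
["in(p4,t2)", "pkg_at(p1,whs2)", "truck_at(t2,whs2)"]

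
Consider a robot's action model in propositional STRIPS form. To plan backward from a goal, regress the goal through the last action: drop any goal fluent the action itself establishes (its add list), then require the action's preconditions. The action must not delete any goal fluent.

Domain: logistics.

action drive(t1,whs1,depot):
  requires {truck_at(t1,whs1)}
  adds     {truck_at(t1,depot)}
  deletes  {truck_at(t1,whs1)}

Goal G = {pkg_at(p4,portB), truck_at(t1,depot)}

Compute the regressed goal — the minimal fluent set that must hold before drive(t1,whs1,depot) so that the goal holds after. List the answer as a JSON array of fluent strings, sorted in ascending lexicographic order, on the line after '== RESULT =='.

Compute (G \ add) ∪ pre:
  G ∩ del = {}  (empty — regression defined)
  G \ add = {pkg_at(p4,portB), truck_at(t1,depot)} \ {truck_at(t1,depot)} = {pkg_at(p4,portB)}
  ∪ pre   = {pkg_at(p4,portB)} ∪ {truck_at(t1,whs1)}
          = {pkg_at(p4,portB), truck_at(t1,whs1)}

== RESULT ==
["pkg_at(p4,portB)", "truck_at(t1,whs1)"]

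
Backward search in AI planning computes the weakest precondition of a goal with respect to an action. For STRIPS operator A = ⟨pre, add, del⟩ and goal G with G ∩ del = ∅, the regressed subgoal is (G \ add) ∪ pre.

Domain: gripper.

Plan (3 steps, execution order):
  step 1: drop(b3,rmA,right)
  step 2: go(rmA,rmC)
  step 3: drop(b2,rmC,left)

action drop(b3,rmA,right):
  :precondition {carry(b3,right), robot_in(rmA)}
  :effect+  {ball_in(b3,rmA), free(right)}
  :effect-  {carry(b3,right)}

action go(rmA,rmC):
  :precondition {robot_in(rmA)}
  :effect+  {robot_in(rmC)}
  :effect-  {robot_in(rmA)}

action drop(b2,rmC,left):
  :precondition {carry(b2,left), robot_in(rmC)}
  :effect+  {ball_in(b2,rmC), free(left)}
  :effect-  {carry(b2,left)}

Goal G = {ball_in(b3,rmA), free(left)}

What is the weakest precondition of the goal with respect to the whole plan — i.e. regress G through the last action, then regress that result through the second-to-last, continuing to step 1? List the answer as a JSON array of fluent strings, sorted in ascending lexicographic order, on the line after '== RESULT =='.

Work backward from the goal:
  through step 3 (drop(b2,rmC,left)): drop {free(left)}, keep {ball_in(b3,rmA)}, require {carry(b2,left), robot_in(rmC)}
    → {ball_in(b3,rmA), carry(b2,left), robot_in(rmC)}
  through step 2 (go(rmA,rmC)): drop {robot_in(rmC)}, keep {ball_in(b3,rmA), carry(b2,left)}, require {robot_in(rmA)}
    → {ball_in(b3,rmA), carry(b2,left), robot_in(rmA)}
  through step 1 (drop(b3,rmA,right)): drop {ball_in(b3,rmA)}, keep {carry(b2,left), robot_in(rmA)}, require {carry(b3,right), robot_in(rmA)}
    → {carry(b2,left), carry(b3,right), robot_in(rmA)}

== RESULT ==
["carry(b2,left)", "carry(b3,right)", "robot_in(rmA)"]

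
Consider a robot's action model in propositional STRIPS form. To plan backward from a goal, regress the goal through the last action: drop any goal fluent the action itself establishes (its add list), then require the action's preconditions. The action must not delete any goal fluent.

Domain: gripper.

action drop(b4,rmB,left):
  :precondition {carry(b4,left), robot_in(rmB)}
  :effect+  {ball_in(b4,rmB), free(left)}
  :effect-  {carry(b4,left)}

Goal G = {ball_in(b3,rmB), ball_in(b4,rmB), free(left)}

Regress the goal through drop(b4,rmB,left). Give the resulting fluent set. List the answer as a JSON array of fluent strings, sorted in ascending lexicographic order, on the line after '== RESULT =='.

Regress:
  G ∩ del = {}  (empty — regression defined)
  G \ add = {ball_in(b3,rmB), ball_in(b4,rmB), free(left)} \ {ball_in(b4,rmB), free(left)} = {ball_in(b3,rmB)}
  ∪ pre   = {ball_in(b3,rmB)} ∪ {carry(b4,left), robot_in(rmB)}
          = {ball_in(b3,rmB), carry(b4,left), robot_in(rmB)}

== RESULT ==
["ball_in(b3,rmB)", "carry(b4,left)", "robot_in(rmB)"]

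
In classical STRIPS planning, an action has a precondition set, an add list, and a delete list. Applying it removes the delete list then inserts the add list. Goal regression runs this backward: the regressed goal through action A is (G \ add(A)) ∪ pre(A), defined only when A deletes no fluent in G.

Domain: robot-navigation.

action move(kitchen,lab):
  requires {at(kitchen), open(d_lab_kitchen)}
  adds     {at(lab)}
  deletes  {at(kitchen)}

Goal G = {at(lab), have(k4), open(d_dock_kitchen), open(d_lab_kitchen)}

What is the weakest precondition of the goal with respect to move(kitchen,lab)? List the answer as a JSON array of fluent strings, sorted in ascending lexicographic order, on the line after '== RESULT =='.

Regress:
  G ∩ del = {}  (empty — regression defined)
  G \ add = {at(lab), have(k4), open(d_dock_kitchen), open(d_lab_kitchen)} \ {at(lab)} = {have(k4), open(d_dock_kitchen), open(d_lab_kitchen)}
  ∪ pre   = {have(k4), open(d_dock_kitchen), open(d_lab_kitchen)} ∪ {at(kitchen), open(d_lab_kitchen)}
          = {at(kitchen), have(k4), open(d_dock_kitchen), open(d_lab_kitchen)}

== RESULT ==
["at(kitchen)", "have(k4)", "open(d_dock_kitchen)", "open(d_lab_kitchen)"]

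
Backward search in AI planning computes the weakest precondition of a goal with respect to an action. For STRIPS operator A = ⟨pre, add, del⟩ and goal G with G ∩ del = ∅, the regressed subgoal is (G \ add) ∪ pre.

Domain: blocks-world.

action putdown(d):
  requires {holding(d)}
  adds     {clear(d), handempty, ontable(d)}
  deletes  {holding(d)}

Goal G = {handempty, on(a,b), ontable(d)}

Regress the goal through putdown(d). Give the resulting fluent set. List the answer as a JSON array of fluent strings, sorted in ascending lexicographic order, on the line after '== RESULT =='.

Compute (G \ add) ∪ pre:
  G ∩ del = {}  (empty — regression defined)
  G \ add = {handempty, on(a,b), ontable(d)} \ {clear(d), handempty, ontable(d)} = {on(a,b)}
  ∪ pre   = {on(a,b)} ∪ {holding(d)}
          = {holding(d), on(a,b)}

== RESULT ==
["holding(d)", "on(a,b)"]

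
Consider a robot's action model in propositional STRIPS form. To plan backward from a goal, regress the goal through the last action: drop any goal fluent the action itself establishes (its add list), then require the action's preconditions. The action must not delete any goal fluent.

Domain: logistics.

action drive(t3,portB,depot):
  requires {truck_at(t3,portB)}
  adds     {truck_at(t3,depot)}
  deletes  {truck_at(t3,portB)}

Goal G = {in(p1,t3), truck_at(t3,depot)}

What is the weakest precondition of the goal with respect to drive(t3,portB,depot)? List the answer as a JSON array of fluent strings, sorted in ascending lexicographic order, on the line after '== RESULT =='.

Compute (G \ add) ∪ pre:
  G ∩ del = {}  (empty — regression defined)
  G \ add = {in(p1,t3), truck_at(t3,depot)} \ {truck_at(t3,depot)} = {in(p1,t3)}
  ∪ pre   = {in(p1,t3)} ∪ {truck_at(t3,portB)}
          = {in(p1,t3), truck_at(t3,portB)}

== RESULT ==
["in(p1,t3)", "truck_at(t3,portB)"]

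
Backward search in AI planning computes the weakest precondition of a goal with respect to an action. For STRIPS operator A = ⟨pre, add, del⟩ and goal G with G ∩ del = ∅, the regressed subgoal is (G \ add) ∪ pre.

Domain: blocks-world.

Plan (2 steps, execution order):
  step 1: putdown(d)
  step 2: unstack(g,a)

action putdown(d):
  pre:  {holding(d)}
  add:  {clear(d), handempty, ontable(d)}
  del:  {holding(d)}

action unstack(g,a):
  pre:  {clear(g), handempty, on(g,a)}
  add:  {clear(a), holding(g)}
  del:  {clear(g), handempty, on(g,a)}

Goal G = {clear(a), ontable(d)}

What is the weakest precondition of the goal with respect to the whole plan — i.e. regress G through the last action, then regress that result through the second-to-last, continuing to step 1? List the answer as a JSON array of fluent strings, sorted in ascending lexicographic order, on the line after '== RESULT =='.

Regress step by step:
  through step 2 (unstack(g,a)): drop {clear(a)}, keep {ontable(d)}, require {clear(g), handempty, on(g,a)}
    → {clear(g), handempty, on(g,a), ontable(d)}
  through step 1 (putdown(d)): drop {handempty, ontable(d)}, keep {clear(g), on(g,a)}, require {holding(d)}
    → {clear(g), holding(d), on(g,a)}

== RESULT ==
["clear(g)", "holding(d)", "on(g,a)"]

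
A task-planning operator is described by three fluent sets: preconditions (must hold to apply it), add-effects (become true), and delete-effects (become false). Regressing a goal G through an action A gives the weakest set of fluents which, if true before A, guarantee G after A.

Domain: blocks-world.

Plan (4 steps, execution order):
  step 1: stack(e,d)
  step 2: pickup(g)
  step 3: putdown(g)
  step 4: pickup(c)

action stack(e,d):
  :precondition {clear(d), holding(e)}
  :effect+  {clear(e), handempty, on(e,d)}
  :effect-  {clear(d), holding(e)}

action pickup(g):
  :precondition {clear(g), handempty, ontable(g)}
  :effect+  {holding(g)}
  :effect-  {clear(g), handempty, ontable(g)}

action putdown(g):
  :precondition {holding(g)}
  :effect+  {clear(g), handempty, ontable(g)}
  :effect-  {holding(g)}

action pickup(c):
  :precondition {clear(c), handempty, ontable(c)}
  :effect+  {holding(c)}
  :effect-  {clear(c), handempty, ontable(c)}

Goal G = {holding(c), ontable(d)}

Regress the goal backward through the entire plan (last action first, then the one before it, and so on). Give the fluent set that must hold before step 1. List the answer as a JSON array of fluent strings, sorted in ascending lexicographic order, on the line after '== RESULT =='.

Work backward from the goal:
  through step 4 (pickup(c)): drop {holding(c)}, keep {ontable(d)}, require {clear(c), handempty, ontable(c)}
    → {clear(c), handempty, ontable(c), ontable(d)}
  through step 3 (putdown(g)): drop {handempty}, keep {clear(c), ontable(c), ontable(d)}, require {holding(g)}
    → {clear(c), holding(g), ontable(c), ontable(d)}
  through step 2 (pickup(g)): drop {holding(g)}, keep {clear(c), ontable(c), ontable(d)}, require {clear(g), handempty, ontable(g)}
    → {clear(c), clear(g), handempty, ontable(c), ontable(d), ontable(g)}
  through step 1 (stack(e,d)): drop {handempty}, keep {clear(c), clear(g), ontable(c), ontable(d), ontable(g)}, require {clear(d), holding(e)}
    → {clear(c), clear(d), clear(g), holding(e), ontable(c), ontable(d), ontable(g)}

== RESULT ==
["clear(c)", "clear(d)", "clear(g)", "holding(e)", "ontable(c)", "ontable(d)", "ontable(g)"]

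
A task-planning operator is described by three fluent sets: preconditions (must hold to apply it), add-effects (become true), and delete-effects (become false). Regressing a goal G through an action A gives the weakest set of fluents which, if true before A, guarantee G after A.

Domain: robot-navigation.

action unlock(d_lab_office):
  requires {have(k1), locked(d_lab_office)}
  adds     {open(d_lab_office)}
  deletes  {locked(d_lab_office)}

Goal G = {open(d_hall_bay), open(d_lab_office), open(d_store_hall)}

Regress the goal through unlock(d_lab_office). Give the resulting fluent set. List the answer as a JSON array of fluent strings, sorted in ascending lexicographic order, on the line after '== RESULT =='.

Regress:
  G ∩ del = {}  (empty — regression defined)
  G \ add = {open(d_hall_bay), open(d_lab_office), open(d_store_hall)} \ {open(d_lab_office)} = {open(d_hall_bay), open(d_store_hall)}
  ∪ pre   = {open(d_hall_bay), open(d_store_hall)} ∪ {have(k1), locked(d_lab_office)}
          = {have(k1), locked(d_lab_office), open(d_hall_bay), open(d_store_hall)}

== RESULT ==
["have(k1)", "locked(d_lab_office)", "open(d_hall_bay)", "open(d_store_hall)"]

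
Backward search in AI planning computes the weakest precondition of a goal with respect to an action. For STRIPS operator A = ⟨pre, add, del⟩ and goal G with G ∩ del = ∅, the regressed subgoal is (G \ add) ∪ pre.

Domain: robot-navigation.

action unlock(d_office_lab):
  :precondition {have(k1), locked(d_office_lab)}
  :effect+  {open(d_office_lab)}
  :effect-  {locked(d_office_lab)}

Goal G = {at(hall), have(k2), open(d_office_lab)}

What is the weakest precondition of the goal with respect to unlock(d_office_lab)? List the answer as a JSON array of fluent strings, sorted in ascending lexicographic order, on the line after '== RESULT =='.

Compute (G \ add) ∪ pre:
  G ∩ del = {}  (empty — regression defined)
  G \ add = {at(hall), have(k2), open(d_office_lab)} \ {open(d_office_lab)} = {at(hall), have(k2)}
  ∪ pre   = {at(hall), have(k2)} ∪ {have(k1), locked(d_office_lab)}
          = {at(hall), have(k1), have(k2), locked(d_office_lab)}

== RESULT ==
["at(hall)", "have(k1)", "have(k2)", "locked(d_office_lab)"]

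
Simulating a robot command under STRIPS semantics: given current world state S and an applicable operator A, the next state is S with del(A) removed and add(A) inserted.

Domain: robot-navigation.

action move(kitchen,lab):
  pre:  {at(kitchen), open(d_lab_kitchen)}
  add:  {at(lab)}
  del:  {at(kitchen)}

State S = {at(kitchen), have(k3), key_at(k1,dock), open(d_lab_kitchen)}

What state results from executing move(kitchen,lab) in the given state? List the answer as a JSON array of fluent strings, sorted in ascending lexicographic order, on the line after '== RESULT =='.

Progress:
  pre ⊆ S: {at(kitchen), open(d_lab_kitchen)} ⊆ S  — applicable
  S \ del = {have(k3), key_at(k1,dock), open(d_lab_kitchen)}
  ∪ add   = {at(lab), have(k3), key_at(k1,dock), open(d_lab_kitchen)}

== RESULT ==
["at(lab)", "have(k3)", "key_at(k1,dock)", "open(d_lab_kitchen)"]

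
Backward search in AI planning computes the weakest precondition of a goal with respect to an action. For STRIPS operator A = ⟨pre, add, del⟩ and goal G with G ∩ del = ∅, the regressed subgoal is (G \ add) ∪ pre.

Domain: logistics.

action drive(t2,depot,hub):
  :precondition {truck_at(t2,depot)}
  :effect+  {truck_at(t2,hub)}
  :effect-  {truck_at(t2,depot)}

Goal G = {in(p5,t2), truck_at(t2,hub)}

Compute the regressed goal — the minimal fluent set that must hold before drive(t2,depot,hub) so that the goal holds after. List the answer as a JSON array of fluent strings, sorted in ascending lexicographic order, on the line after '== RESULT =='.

Compute (G \ add) ∪ pre:
  G ∩ del = {}  (empty — regression defined)
  G \ add = {in(p5,t2), truck_at(t2,hub)} \ {truck_at(t2,hub)} = {in(p5,t2)}
  ∪ pre   = {in(p5,t2)} ∪ {truck_at(t2,depot)}
          = {in(p5,t2), truck_at(t2,depot)}

== RESULT ==
["in(p5,t2)", "truck_at(t2,depot)"]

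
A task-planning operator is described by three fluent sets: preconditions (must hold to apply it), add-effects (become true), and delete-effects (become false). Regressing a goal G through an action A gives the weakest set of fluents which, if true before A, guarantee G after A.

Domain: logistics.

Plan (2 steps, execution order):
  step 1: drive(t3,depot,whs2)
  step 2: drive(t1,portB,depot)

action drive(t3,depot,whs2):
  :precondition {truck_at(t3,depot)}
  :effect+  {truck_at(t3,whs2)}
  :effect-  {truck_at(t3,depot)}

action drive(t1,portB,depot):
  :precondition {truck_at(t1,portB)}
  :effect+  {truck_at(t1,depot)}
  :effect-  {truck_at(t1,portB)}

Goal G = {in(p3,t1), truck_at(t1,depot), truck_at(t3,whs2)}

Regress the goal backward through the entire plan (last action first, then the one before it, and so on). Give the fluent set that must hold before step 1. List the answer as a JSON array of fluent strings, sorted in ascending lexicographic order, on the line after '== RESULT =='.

Regress step by step:
  through step 2 (drive(t1,portB,depot)): drop {truck_at(t1,depot)}, keep {in(p3,t1), truck_at(t3,whs2)}, require {truck_at(t1,portB)}
    → {in(p3,t1), truck_at(t1,portB), truck_at(t3,whs2)}
  through step 1 (drive(t3,depot,whs2)): drop {truck_at(t3,whs2)}, keep {in(p3,t1), truck_at(t1,portB)}, require {truck_at(t3,depot)}
    → {in(p3,t1), truck_at(t1,portB), truck_at(t3,depot)}

== RESULT ==
["in(p3,t1)", "truck_at(t1,portB)", "truck_at(t3,depot)"]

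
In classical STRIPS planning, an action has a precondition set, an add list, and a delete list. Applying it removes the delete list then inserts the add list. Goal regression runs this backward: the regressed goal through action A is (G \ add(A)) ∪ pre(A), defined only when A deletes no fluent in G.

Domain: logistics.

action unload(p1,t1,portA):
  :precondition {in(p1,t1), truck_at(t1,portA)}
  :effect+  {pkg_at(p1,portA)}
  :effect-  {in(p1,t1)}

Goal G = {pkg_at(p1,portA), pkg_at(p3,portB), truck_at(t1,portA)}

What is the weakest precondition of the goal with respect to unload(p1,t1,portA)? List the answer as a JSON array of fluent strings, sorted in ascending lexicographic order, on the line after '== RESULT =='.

Compute (G \ add) ∪ pre:
  G ∩ del = {}  (empty — regression defined)
  G \ add = {pkg_at(p1,portA), pkg_at(p3,portB), truck_at(t1,portA)} \ {pkg_at(p1,portA)} = {pkg_at(p3,portB), truck_at(t1,portA)}
  ∪ pre   = {pkg_at(p3,portB), truck_at(t1,portA)} ∪ {in(p1,t1), truck_at(t1,portA)}
          = {in(p1,t1), pkg_at(p3,portB), truck_at(t1,portA)}

== RESULT ==
["in(p1,t1)", "pkg_at(p3,portB)", "truck_at(t1,portA)"]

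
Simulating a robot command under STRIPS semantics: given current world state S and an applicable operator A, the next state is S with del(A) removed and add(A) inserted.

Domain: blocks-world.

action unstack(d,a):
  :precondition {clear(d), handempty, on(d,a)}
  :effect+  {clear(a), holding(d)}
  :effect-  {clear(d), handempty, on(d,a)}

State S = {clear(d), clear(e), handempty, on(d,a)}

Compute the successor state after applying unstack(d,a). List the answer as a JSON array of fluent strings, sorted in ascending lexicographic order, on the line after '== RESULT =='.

Compute (S \ del) ∪ add:
  pre ⊆ S: {clear(d), handempty, on(d,a)} ⊆ S  — applicable
  S \ del = {clear(e)}
  ∪ add   = {clear(a), clear(e), holding(d)}

== RESULT ==
["clear(a)", "clear(e)", "holding(d)"]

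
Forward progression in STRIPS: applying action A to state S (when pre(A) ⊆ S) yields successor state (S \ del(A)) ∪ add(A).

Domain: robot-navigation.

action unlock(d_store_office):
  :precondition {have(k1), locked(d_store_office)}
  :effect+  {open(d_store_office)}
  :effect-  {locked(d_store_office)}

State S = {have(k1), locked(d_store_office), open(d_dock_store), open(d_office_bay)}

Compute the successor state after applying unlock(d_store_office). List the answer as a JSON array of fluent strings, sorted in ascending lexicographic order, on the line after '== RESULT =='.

Compute (S \ del) ∪ add:
  pre ⊆ S: {have(k1), locked(d_store_office)} ⊆ S  — applicable
  S \ del = {have(k1), open(d_dock_store), open(d_office_bay)}
  ∪ add   = {have(k1), open(d_dock_store), open(d_office_bay), open(d_store_office)}

== RESULT ==
["have(k1)", "open(d_dock_store)", "open(d_office_bay)", "open(d_store_office)"]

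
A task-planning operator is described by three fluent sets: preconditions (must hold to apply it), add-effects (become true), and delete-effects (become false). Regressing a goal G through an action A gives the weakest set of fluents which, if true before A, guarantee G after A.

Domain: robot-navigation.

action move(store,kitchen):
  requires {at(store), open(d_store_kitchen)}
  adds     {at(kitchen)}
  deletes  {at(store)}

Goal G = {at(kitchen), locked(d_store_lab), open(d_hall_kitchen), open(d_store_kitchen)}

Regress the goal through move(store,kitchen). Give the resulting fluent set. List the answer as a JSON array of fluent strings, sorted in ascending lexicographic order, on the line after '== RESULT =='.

Regress:
  G ∩ del = {}  (empty — regression defined)
  G \ add = {at(kitchen), locked(d_store_lab), open(d_hall_kitchen), open(d_store_kitchen)} \ {at(kitchen)} = {locked(d_store_lab), open(d_hall_kitchen), open(d_store_kitchen)}
  ∪ pre   = {locked(d_store_lab), open(d_hall_kitchen), open(d_store_kitchen)} ∪ {at(store), open(d_store_kitchen)}
          = {at(store), locked(d_store_lab), open(d_hall_kitchen), open(d_store_kitchen)}

== RESULT ==
["at(store)", "locked(d_store_lab)", "open(d_hall_kitchen)", "open(d_store_kitchen)"]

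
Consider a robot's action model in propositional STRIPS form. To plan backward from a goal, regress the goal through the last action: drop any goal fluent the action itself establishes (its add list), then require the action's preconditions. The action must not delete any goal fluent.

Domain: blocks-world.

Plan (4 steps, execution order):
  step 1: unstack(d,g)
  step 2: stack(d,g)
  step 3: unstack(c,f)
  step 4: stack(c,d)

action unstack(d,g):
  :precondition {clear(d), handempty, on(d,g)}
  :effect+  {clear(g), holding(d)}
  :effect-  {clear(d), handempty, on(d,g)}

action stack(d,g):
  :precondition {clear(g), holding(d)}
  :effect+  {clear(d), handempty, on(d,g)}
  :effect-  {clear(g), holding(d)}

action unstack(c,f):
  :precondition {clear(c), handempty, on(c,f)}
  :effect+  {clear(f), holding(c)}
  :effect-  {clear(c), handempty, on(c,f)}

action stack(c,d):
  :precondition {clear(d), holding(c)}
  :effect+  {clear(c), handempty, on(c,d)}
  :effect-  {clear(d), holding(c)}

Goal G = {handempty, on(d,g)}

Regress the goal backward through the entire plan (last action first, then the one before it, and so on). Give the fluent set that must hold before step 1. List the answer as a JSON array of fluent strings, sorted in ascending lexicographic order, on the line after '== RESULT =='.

Work backward from the goal:
  through step 4 (stack(c,d)): drop {handempty}, keep {on(d,g)}, require {clear(d), holding(c)}
    → {clear(d), holding(c), on(d,g)}
  through step 3 (unstack(c,f)): drop {holding(c)}, keep {clear(d), on(d,g)}, require {clear(c), handempty, on(c,f)}
    → {clear(c), clear(d), handempty, on(c,f), on(d,g)}
  through step 2 (stack(d,g)): drop {clear(d), handempty, on(d,g)}, keep {clear(c), on(c,f)}, require {clear(g), holding(d)}
    → {clear(c), clear(g), holding(d), on(c,f)}
  through step 1 (unstack(d,g)): drop {clear(g), holding(d)}, keep {clear(c), on(c,f)}, require {clear(d), handempty, on(d,g)}
    → {clear(c), clear(d), handempty, on(c,f), on(d,g)}

== RESULT ==
["clear(c)", "clear(d)", "handempty", "on(c,f)", "on(d,g)"]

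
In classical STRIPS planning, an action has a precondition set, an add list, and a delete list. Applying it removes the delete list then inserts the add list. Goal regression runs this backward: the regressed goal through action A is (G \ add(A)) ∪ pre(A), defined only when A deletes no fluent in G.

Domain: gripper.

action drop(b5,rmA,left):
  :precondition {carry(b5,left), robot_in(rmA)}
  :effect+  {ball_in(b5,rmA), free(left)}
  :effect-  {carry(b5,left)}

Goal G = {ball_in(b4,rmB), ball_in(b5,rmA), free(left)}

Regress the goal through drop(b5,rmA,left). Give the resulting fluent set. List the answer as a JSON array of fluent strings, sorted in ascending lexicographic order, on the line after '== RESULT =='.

Compute (G \ add) ∪ pre:
  G ∩ del = {}  (empty — regression defined)
  G \ add = {ball_in(b4,rmB), ball_in(b5,rmA), free(left)} \ {ball_in(b5,rmA), free(left)} = {ball_in(b4,rmB)}
  ∪ pre   = {ball_in(b4,rmB)} ∪ {carry(b5,left), robot_in(rmA)}
          = {ball_in(b4,rmB), carry(b5,left), robot_in(rmA)}

== RESULT ==
["ball_in(b4,rmB)", "carry(b5,left)", "robot_in(rmA)"]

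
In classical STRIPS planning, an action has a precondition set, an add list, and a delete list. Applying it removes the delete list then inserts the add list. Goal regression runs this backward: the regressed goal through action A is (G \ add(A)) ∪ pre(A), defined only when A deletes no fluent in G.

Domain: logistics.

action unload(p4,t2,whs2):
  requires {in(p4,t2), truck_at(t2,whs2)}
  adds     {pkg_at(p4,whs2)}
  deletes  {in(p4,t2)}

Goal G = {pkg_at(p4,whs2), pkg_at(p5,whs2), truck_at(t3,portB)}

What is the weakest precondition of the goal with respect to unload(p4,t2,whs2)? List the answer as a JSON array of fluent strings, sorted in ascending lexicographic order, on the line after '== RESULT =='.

Regress:
  G ∩ del = {}  (empty — regression defined)
  G \ add = {pkg_at(p4,whs2), pkg_at(p5,whs2), truck_at(t3,portB)} \ {pkg_at(p4,whs2)} = {pkg_at(p5,whs2), truck_at(t3,portB)}
  ∪ pre   = {pkg_at(p5,whs2), truck_at(t3,portB)} ∪ {in(p4,t2), truck_at(t2,whs2)}
          = {in(p4,t2), pkg_at(p5,whs2), truck_at(t2,whs2), truck_at(t3,portB)}

== RESULT ==
["in(p4,t2)", "pkg_at(p5,whs2)", "truck_at(t2,whs2)", "truck_at(t3,portB)"]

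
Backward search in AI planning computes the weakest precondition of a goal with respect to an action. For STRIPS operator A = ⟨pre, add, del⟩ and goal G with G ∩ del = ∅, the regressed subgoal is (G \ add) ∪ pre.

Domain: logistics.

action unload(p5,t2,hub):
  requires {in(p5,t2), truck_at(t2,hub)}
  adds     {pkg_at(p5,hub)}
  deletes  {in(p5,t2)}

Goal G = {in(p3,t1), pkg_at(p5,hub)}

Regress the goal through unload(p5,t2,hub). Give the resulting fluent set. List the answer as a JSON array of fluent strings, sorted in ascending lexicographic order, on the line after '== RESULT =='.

Regress:
  G ∩ del = {}  (empty — regression defined)
  G \ add = {in(p3,t1), pkg_at(p5,hub)} \ {pkg_at(p5,hub)} = {in(p3,t1)}
  ∪ pre   = {in(p3,t1)} ∪ {in(p5,t2), truck_at(t2,hub)}
          = {in(p3,t1), in(p5,t2), truck_at(t2,hub)}

== RESULT ==
["in(p3,t1)", "in(p5,t2)", "truck_at(t2,hub)"]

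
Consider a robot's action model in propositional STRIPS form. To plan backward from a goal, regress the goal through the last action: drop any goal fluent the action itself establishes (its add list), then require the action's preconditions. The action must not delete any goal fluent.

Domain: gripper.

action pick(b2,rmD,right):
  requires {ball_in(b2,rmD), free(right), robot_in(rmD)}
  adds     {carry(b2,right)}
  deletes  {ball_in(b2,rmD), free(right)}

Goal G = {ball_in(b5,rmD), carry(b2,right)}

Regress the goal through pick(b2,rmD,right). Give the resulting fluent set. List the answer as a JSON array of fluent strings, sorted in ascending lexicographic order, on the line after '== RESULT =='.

Compute (G \ add) ∪ pre:
  G ∩ del = {}  (empty — regression defined)
  G \ add = {ball_in(b5,rmD), carry(b2,right)} \ {carry(b2,right)} = {ball_in(b5,rmD)}
  ∪ pre   = {ball_in(b5,rmD)} ∪ {ball_in(b2,rmD), free(right), robot_in(rmD)}
          = {ball_in(b2,rmD), ball_in(b5,rmD), free(right), robot_in(rmD)}

== RESULT ==
["ball_in(b2,rmD)", "ball_in(b5,rmD)", "free(right)", "robot_in(rmD)"]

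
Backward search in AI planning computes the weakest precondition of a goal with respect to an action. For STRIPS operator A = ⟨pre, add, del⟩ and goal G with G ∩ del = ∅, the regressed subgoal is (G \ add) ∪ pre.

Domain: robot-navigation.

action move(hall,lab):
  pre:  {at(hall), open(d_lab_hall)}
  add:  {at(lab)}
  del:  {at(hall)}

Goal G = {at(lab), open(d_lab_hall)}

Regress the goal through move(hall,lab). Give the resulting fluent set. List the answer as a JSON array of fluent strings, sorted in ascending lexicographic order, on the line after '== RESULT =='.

Regress:
  G ∩ del = {}  (empty — regression defined)
  G \ add = {at(lab), open(d_lab_hall)} \ {at(lab)} = {open(d_lab_hall)}
  ∪ pre   = {open(d_lab_hall)} ∪ {at(hall), open(d_lab_hall)}
          = {at(hall), open(d_lab_hall)}

== RESULT ==
["at(hall)", "open(d_lab_hall)"]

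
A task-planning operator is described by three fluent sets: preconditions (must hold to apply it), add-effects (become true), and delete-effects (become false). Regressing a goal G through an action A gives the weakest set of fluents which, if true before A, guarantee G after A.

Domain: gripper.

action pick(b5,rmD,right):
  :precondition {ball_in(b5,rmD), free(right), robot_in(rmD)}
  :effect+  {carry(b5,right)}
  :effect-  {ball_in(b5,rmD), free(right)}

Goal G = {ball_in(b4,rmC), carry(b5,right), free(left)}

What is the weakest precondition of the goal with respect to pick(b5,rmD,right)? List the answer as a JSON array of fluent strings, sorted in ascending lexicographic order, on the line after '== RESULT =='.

Compute (G \ add) ∪ pre:
  G ∩ del = {}  (empty — regression defined)
  G \ add = {ball_in(b4,rmC), carry(b5,right), free(left)} \ {carry(b5,right)} = {ball_in(b4,rmC), free(left)}
  ∪ pre   = {ball_in(b4,rmC), free(left)} ∪ {ball_in(b5,rmD), free(right), robot_in(rmD)}
          = {ball_in(b4,rmC), ball_in(b5,rmD), free(left), free(right), robot_in(rmD)}

== RESULT ==
["ball_in(b4,rmC)", "ball_in(b5,rmD)", "free(left)", "free(right)", "robot_in(rmD)"]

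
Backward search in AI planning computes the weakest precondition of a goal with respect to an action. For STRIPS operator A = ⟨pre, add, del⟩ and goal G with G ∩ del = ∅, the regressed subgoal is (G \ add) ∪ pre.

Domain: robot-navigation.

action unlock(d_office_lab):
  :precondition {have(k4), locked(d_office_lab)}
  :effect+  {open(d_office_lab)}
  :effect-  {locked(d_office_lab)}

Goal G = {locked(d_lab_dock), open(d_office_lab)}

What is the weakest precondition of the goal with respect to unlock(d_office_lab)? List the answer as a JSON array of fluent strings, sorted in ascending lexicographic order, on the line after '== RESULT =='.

Regress:
  G ∩ del = {}  (empty — regression defined)
  G \ add = {locked(d_lab_dock), open(d_office_lab)} \ {open(d_office_lab)} = {locked(d_lab_dock)}
  ∪ pre   = {locked(d_lab_dock)} ∪ {have(k4), locked(d_office_lab)}
          = {have(k4), locked(d_lab_dock), locked(d_office_lab)}

== RESULT ==
["have(k4)", "locked(d_lab_dock)", "locked(d_office_lab)"]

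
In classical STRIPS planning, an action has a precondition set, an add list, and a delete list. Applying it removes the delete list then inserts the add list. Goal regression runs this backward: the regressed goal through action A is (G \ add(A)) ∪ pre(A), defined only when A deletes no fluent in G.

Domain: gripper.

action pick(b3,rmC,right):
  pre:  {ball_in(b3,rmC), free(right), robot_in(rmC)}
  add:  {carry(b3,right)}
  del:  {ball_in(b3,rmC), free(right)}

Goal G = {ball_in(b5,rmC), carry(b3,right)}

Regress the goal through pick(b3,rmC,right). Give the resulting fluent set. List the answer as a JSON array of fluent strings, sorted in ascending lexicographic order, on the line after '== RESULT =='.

Regress:
  G ∩ del = {}  (empty — regression defined)
  G \ add = {ball_in(b5,rmC), carry(b3,right)} \ {carry(b3,right)} = {ball_in(b5,rmC)}
  ∪ pre   = {ball_in(b5,rmC)} ∪ {ball_in(b3,rmC), free(right), robot_in(rmC)}
          = {ball_in(b3,rmC), ball_in(b5,rmC), free(right), robot_in(rmC)}

== RESULT ==
["ball_in(b3,rmC)", "ball_in(b5,rmC)", "free(right)", "robot_in(rmC)"]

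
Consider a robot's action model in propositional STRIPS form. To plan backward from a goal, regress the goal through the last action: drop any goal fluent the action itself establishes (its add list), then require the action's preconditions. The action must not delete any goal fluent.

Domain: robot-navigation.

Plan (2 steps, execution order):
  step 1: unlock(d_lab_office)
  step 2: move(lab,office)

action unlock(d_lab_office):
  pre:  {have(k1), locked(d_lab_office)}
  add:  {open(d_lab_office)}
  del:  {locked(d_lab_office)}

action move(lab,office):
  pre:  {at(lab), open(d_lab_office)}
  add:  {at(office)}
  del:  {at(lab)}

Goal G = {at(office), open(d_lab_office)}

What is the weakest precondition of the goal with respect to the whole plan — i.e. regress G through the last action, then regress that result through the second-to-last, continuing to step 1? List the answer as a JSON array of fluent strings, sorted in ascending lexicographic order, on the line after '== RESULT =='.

Regress step by step:
  through step 2 (move(lab,office)): drop {at(office)}, keep {open(d_lab_office)}, require {at(lab), open(d_lab_office)}
    → {at(lab), open(d_lab_office)}
  through step 1 (unlock(d_lab_office)): drop {open(d_lab_office)}, keep {at(lab)}, require {have(k1), locked(d_lab_office)}
    → {at(lab), have(k1), locked(d_lab_office)}

== RESULT ==
["at(lab)", "have(k1)", "locked(d_lab_office)"]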